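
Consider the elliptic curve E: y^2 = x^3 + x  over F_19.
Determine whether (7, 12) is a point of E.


Check whether y^2 = x^3 + 1 x + 0 (mod 19) for (x, y) = (7, 12).
LHS: y^2 = 12^2 mod 19 = 11
RHS: x^3 + 1 x + 0 = 7^3 + 1*7 + 0 mod 19 = 8
LHS != RHS

No, not on the curve


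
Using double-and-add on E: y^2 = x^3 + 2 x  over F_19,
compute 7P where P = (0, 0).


k = 7 = 111_2 (binary, LSB first: 111)
Double-and-add from P = (0, 0):
  bit 0 = 1: acc = O + (0, 0) = (0, 0)
  bit 1 = 1: acc = (0, 0) + O = (0, 0)
  bit 2 = 1: acc = (0, 0) + O = (0, 0)

7P = (0, 0)


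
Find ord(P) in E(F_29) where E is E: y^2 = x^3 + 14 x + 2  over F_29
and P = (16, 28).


Compute successive multiples of P until we hit O:
  1P = (16, 28)
  2P = (19, 14)
  3P = (19, 15)
  4P = (16, 1)
  5P = O

ord(P) = 5


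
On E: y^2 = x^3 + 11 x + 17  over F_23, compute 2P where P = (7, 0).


k = 2 = 10_2 (binary, LSB first: 01)
Double-and-add from P = (7, 0):
  bit 0 = 0: acc unchanged = O
  bit 1 = 1: acc = O + O = O

2P = O


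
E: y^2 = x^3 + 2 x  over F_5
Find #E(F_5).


For each x in F_5, count y with y^2 = x^3 + 2 x + 0 mod 5:
  x = 0: RHS = 0, y in [0]  -> 1 point(s)
Affine points: 1. Add the point at infinity: total = 2.

#E(F_5) = 2


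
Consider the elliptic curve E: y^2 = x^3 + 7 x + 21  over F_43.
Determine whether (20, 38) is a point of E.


Check whether y^2 = x^3 + 7 x + 21 (mod 43) for (x, y) = (20, 38).
LHS: y^2 = 38^2 mod 43 = 25
RHS: x^3 + 7 x + 21 = 20^3 + 7*20 + 21 mod 43 = 34
LHS != RHS

No, not on the curve


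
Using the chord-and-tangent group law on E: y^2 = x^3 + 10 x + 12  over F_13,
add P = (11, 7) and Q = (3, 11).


P != Q, so use the chord formula.
s = (y2 - y1) / (x2 - x1) = (4) / (5) mod 13 = 6
x3 = s^2 - x1 - x2 mod 13 = 6^2 - 11 - 3 = 9
y3 = s (x1 - x3) - y1 mod 13 = 6 * (11 - 9) - 7 = 5

P + Q = (9, 5)


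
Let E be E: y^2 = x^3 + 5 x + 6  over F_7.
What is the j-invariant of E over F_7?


Delta = -16(4 a^3 + 27 b^2) mod 7 = 3
-1728 * (4 a)^3 = -1728 * (4*5)^3 mod 7 = 6
j = 6 * 3^(-1) mod 7 = 2

j = 2 (mod 7)


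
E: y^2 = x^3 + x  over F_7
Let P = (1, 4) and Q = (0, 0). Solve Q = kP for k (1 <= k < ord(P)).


Enumerate multiples of P until we hit Q = (0, 0):
  1P = (1, 4)
  2P = (0, 0)
Match found at i = 2.

k = 2


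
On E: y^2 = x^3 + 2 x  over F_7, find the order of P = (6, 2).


Compute successive multiples of P until we hit O:
  1P = (6, 2)
  2P = (4, 4)
  3P = (5, 4)
  4P = (0, 0)
  5P = (5, 3)
  6P = (4, 3)
  7P = (6, 5)
  8P = O

ord(P) = 8


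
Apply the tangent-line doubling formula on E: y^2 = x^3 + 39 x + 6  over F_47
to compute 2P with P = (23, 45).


Doubling: s = (3 x1^2 + a) / (2 y1)
s = (3*23^2 + 39) / (2*45) mod 47 = 40
x3 = s^2 - 2 x1 mod 47 = 40^2 - 2*23 = 3
y3 = s (x1 - x3) - y1 mod 47 = 40 * (23 - 3) - 45 = 3

2P = (3, 3)


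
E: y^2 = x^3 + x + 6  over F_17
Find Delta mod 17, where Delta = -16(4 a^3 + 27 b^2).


4 a^3 + 27 b^2 = 4*1^3 + 27*6^2 = 4 + 972 = 976
Delta = -16 * (976) = -15616
Delta mod 17 = 7

Delta = 7 (mod 17)


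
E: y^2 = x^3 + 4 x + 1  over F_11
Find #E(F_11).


For each x in F_11, count y with y^2 = x^3 + 4 x + 1 mod 11:
  x = 0: RHS = 1, y in [1, 10]  -> 2 point(s)
  x = 4: RHS = 4, y in [2, 9]  -> 2 point(s)
  x = 5: RHS = 3, y in [5, 6]  -> 2 point(s)
  x = 7: RHS = 9, y in [3, 8]  -> 2 point(s)
Affine points: 8. Add the point at infinity: total = 9.

#E(F_11) = 9


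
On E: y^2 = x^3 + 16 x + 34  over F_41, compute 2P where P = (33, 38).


Doubling: s = (3 x1^2 + a) / (2 y1)
s = (3*33^2 + 16) / (2*38) mod 41 = 20
x3 = s^2 - 2 x1 mod 41 = 20^2 - 2*33 = 6
y3 = s (x1 - x3) - y1 mod 41 = 20 * (33 - 6) - 38 = 10

2P = (6, 10)


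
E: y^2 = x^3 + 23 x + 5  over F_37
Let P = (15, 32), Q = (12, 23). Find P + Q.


P != Q, so use the chord formula.
s = (y2 - y1) / (x2 - x1) = (28) / (34) mod 37 = 3
x3 = s^2 - x1 - x2 mod 37 = 3^2 - 15 - 12 = 19
y3 = s (x1 - x3) - y1 mod 37 = 3 * (15 - 19) - 32 = 30

P + Q = (19, 30)


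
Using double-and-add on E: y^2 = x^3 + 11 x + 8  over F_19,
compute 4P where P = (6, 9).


k = 4 = 100_2 (binary, LSB first: 001)
Double-and-add from P = (6, 9):
  bit 0 = 0: acc unchanged = O
  bit 1 = 0: acc unchanged = O
  bit 2 = 1: acc = O + (13, 12) = (13, 12)

4P = (13, 12)


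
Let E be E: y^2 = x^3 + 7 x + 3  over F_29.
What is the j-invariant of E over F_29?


Delta = -16(4 a^3 + 27 b^2) mod 29 = 28
-1728 * (4 a)^3 = -1728 * (4*7)^3 mod 29 = 17
j = 17 * 28^(-1) mod 29 = 12

j = 12 (mod 29)


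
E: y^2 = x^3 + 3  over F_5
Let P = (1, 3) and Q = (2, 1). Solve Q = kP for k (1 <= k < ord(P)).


Enumerate multiples of P until we hit Q = (2, 1):
  1P = (1, 3)
  2P = (2, 4)
  3P = (3, 0)
  4P = (2, 1)
Match found at i = 4.

k = 4


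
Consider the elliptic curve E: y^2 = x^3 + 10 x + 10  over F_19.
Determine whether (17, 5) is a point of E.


Check whether y^2 = x^3 + 10 x + 10 (mod 19) for (x, y) = (17, 5).
LHS: y^2 = 5^2 mod 19 = 6
RHS: x^3 + 10 x + 10 = 17^3 + 10*17 + 10 mod 19 = 1
LHS != RHS

No, not on the curve


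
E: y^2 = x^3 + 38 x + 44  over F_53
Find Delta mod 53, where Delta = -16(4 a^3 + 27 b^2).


4 a^3 + 27 b^2 = 4*38^3 + 27*44^2 = 219488 + 52272 = 271760
Delta = -16 * (271760) = -4348160
Delta mod 53 = 13

Delta = 13 (mod 53)


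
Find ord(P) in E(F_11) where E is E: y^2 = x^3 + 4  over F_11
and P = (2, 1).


Compute successive multiples of P until we hit O:
  1P = (2, 1)
  2P = (10, 6)
  3P = (3, 8)
  4P = (0, 2)
  5P = (1, 4)
  6P = (6, 0)
  7P = (1, 7)
  8P = (0, 9)
  ... (continuing to 12P)
  12P = O

ord(P) = 12


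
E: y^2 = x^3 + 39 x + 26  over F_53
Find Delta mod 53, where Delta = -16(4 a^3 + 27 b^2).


4 a^3 + 27 b^2 = 4*39^3 + 27*26^2 = 237276 + 18252 = 255528
Delta = -16 * (255528) = -4088448
Delta mod 53 = 25

Delta = 25 (mod 53)


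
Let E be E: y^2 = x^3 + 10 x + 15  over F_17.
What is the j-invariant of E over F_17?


Delta = -16(4 a^3 + 27 b^2) mod 17 = 11
-1728 * (4 a)^3 = -1728 * (4*10)^3 mod 17 = 4
j = 4 * 11^(-1) mod 17 = 5

j = 5 (mod 17)


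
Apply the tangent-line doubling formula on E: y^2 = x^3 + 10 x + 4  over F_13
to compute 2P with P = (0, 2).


Doubling: s = (3 x1^2 + a) / (2 y1)
s = (3*0^2 + 10) / (2*2) mod 13 = 9
x3 = s^2 - 2 x1 mod 13 = 9^2 - 2*0 = 3
y3 = s (x1 - x3) - y1 mod 13 = 9 * (0 - 3) - 2 = 10

2P = (3, 10)


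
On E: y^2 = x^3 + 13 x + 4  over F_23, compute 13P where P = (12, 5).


k = 13 = 1101_2 (binary, LSB first: 1011)
Double-and-add from P = (12, 5):
  bit 0 = 1: acc = O + (12, 5) = (12, 5)
  bit 1 = 0: acc unchanged = (12, 5)
  bit 2 = 1: acc = (12, 5) + (15, 20) = (21, 19)
  bit 3 = 1: acc = (21, 19) + (11, 12) = (0, 21)

13P = (0, 21)


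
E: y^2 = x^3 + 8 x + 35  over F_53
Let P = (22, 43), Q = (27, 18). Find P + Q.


P != Q, so use the chord formula.
s = (y2 - y1) / (x2 - x1) = (28) / (5) mod 53 = 48
x3 = s^2 - x1 - x2 mod 53 = 48^2 - 22 - 27 = 29
y3 = s (x1 - x3) - y1 mod 53 = 48 * (22 - 29) - 43 = 45

P + Q = (29, 45)


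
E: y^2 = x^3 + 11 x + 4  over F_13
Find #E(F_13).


For each x in F_13, count y with y^2 = x^3 + 11 x + 4 mod 13:
  x = 0: RHS = 4, y in [2, 11]  -> 2 point(s)
  x = 1: RHS = 3, y in [4, 9]  -> 2 point(s)
  x = 3: RHS = 12, y in [5, 8]  -> 2 point(s)
  x = 6: RHS = 0, y in [0]  -> 1 point(s)
  x = 9: RHS = 0, y in [0]  -> 1 point(s)
  x = 10: RHS = 9, y in [3, 10]  -> 2 point(s)
  x = 11: RHS = 0, y in [0]  -> 1 point(s)
Affine points: 11. Add the point at infinity: total = 12.

#E(F_13) = 12


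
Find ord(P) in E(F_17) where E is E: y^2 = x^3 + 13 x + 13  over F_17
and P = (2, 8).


Compute successive multiples of P until we hit O:
  1P = (2, 8)
  2P = (9, 14)
  3P = (5, 4)
  4P = (8, 0)
  5P = (5, 13)
  6P = (9, 3)
  7P = (2, 9)
  8P = O

ord(P) = 8


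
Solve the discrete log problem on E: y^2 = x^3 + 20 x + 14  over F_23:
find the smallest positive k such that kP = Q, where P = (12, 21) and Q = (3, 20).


Enumerate multiples of P until we hit Q = (3, 20):
  1P = (12, 21)
  2P = (3, 20)
Match found at i = 2.

k = 2


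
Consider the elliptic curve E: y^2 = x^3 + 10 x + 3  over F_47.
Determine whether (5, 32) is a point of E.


Check whether y^2 = x^3 + 10 x + 3 (mod 47) for (x, y) = (5, 32).
LHS: y^2 = 32^2 mod 47 = 37
RHS: x^3 + 10 x + 3 = 5^3 + 10*5 + 3 mod 47 = 37
LHS = RHS

Yes, on the curve


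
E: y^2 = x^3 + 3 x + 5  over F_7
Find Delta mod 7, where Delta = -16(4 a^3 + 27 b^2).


4 a^3 + 27 b^2 = 4*3^3 + 27*5^2 = 108 + 675 = 783
Delta = -16 * (783) = -12528
Delta mod 7 = 2

Delta = 2 (mod 7)


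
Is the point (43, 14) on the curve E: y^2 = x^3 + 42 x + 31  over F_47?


Check whether y^2 = x^3 + 42 x + 31 (mod 47) for (x, y) = (43, 14).
LHS: y^2 = 14^2 mod 47 = 8
RHS: x^3 + 42 x + 31 = 43^3 + 42*43 + 31 mod 47 = 34
LHS != RHS

No, not on the curve


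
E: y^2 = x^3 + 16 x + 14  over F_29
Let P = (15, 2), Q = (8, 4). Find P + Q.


P != Q, so use the chord formula.
s = (y2 - y1) / (x2 - x1) = (2) / (22) mod 29 = 8
x3 = s^2 - x1 - x2 mod 29 = 8^2 - 15 - 8 = 12
y3 = s (x1 - x3) - y1 mod 29 = 8 * (15 - 12) - 2 = 22

P + Q = (12, 22)


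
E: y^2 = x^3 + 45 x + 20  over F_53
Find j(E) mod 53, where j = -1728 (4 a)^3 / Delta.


Delta = -16(4 a^3 + 27 b^2) mod 53 = 47
-1728 * (4 a)^3 = -1728 * (4*45)^3 mod 53 = 24
j = 24 * 47^(-1) mod 53 = 49

j = 49 (mod 53)


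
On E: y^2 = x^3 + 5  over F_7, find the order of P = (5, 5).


Compute successive multiples of P until we hit O:
  1P = (5, 5)
  2P = (6, 5)
  3P = (3, 2)
  4P = (3, 5)
  5P = (6, 2)
  6P = (5, 2)
  7P = O

ord(P) = 7


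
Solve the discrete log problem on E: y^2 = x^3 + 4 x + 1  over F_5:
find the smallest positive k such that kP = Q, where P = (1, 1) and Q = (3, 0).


Enumerate multiples of P until we hit Q = (3, 0):
  1P = (1, 1)
  2P = (4, 1)
  3P = (0, 4)
  4P = (3, 0)
Match found at i = 4.

k = 4


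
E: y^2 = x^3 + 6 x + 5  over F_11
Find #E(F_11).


For each x in F_11, count y with y^2 = x^3 + 6 x + 5 mod 11:
  x = 0: RHS = 5, y in [4, 7]  -> 2 point(s)
  x = 1: RHS = 1, y in [1, 10]  -> 2 point(s)
  x = 2: RHS = 3, y in [5, 6]  -> 2 point(s)
  x = 4: RHS = 5, y in [4, 7]  -> 2 point(s)
  x = 6: RHS = 4, y in [2, 9]  -> 2 point(s)
  x = 7: RHS = 5, y in [4, 7]  -> 2 point(s)
  x = 8: RHS = 4, y in [2, 9]  -> 2 point(s)
  x = 10: RHS = 9, y in [3, 8]  -> 2 point(s)
Affine points: 16. Add the point at infinity: total = 17.

#E(F_11) = 17


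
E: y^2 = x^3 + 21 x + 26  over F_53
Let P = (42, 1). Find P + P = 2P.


Doubling: s = (3 x1^2 + a) / (2 y1)
s = (3*42^2 + 21) / (2*1) mod 53 = 33
x3 = s^2 - 2 x1 mod 53 = 33^2 - 2*42 = 51
y3 = s (x1 - x3) - y1 mod 53 = 33 * (42 - 51) - 1 = 20

2P = (51, 20)


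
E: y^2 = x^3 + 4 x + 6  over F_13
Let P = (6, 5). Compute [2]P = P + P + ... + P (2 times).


k = 2 = 10_2 (binary, LSB first: 01)
Double-and-add from P = (6, 5):
  bit 0 = 0: acc unchanged = O
  bit 1 = 1: acc = O + (11, 4) = (11, 4)

2P = (11, 4)


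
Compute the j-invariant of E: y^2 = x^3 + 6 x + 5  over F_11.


Delta = -16(4 a^3 + 27 b^2) mod 11 = 5
-1728 * (4 a)^3 = -1728 * (4*6)^3 mod 11 = 3
j = 3 * 5^(-1) mod 11 = 5

j = 5 (mod 11)


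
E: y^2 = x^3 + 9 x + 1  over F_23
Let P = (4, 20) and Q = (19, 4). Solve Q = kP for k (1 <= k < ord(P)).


Enumerate multiples of P until we hit Q = (19, 4):
  1P = (4, 20)
  2P = (19, 19)
  3P = (9, 11)
  4P = (16, 20)
  5P = (3, 3)
  6P = (6, 15)
  7P = (2, 21)
  8P = (0, 1)
  9P = (20, 19)
  10P = (7, 19)
  11P = (7, 4)
  12P = (20, 4)
  13P = (0, 22)
  14P = (2, 2)
  15P = (6, 8)
  16P = (3, 20)
  17P = (16, 3)
  18P = (9, 12)
  19P = (19, 4)
Match found at i = 19.

k = 19


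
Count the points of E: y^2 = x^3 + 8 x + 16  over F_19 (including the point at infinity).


For each x in F_19, count y with y^2 = x^3 + 8 x + 16 mod 19:
  x = 0: RHS = 16, y in [4, 15]  -> 2 point(s)
  x = 1: RHS = 6, y in [5, 14]  -> 2 point(s)
  x = 4: RHS = 17, y in [6, 13]  -> 2 point(s)
  x = 7: RHS = 16, y in [4, 15]  -> 2 point(s)
  x = 9: RHS = 0, y in [0]  -> 1 point(s)
  x = 12: RHS = 16, y in [4, 15]  -> 2 point(s)
  x = 17: RHS = 11, y in [7, 12]  -> 2 point(s)
  x = 18: RHS = 7, y in [8, 11]  -> 2 point(s)
Affine points: 15. Add the point at infinity: total = 16.

#E(F_19) = 16


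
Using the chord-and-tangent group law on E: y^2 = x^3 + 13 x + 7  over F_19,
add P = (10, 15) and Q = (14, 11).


P != Q, so use the chord formula.
s = (y2 - y1) / (x2 - x1) = (15) / (4) mod 19 = 18
x3 = s^2 - x1 - x2 mod 19 = 18^2 - 10 - 14 = 15
y3 = s (x1 - x3) - y1 mod 19 = 18 * (10 - 15) - 15 = 9

P + Q = (15, 9)


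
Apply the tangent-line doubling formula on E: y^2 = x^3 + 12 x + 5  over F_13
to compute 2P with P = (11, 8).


Doubling: s = (3 x1^2 + a) / (2 y1)
s = (3*11^2 + 12) / (2*8) mod 13 = 8
x3 = s^2 - 2 x1 mod 13 = 8^2 - 2*11 = 3
y3 = s (x1 - x3) - y1 mod 13 = 8 * (11 - 3) - 8 = 4

2P = (3, 4)


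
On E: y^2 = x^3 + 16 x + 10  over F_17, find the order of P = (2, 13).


Compute successive multiples of P until we hit O:
  1P = (2, 13)
  2P = (4, 11)
  3P = (12, 14)
  4P = (11, 15)
  5P = (3, 0)
  6P = (11, 2)
  7P = (12, 3)
  8P = (4, 6)
  ... (continuing to 10P)
  10P = O

ord(P) = 10


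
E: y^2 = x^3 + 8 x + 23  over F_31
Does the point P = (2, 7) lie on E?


Check whether y^2 = x^3 + 8 x + 23 (mod 31) for (x, y) = (2, 7).
LHS: y^2 = 7^2 mod 31 = 18
RHS: x^3 + 8 x + 23 = 2^3 + 8*2 + 23 mod 31 = 16
LHS != RHS

No, not on the curve


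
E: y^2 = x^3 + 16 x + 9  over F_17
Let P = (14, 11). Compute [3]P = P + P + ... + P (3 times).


k = 3 = 11_2 (binary, LSB first: 11)
Double-and-add from P = (14, 11):
  bit 0 = 1: acc = O + (14, 11) = (14, 11)
  bit 1 = 1: acc = (14, 11) + (14, 6) = O

3P = O


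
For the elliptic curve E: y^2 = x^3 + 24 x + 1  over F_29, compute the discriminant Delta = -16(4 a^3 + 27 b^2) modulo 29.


4 a^3 + 27 b^2 = 4*24^3 + 27*1^2 = 55296 + 27 = 55323
Delta = -16 * (55323) = -885168
Delta mod 29 = 28

Delta = 28 (mod 29)


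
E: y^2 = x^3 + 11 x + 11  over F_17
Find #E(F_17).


For each x in F_17, count y with y^2 = x^3 + 11 x + 11 mod 17:
  x = 4: RHS = 0, y in [0]  -> 1 point(s)
  x = 5: RHS = 4, y in [2, 15]  -> 2 point(s)
  x = 6: RHS = 4, y in [2, 15]  -> 2 point(s)
  x = 8: RHS = 16, y in [4, 13]  -> 2 point(s)
  x = 10: RHS = 16, y in [4, 13]  -> 2 point(s)
  x = 11: RHS = 1, y in [1, 16]  -> 2 point(s)
  x = 12: RHS = 1, y in [1, 16]  -> 2 point(s)
  x = 14: RHS = 2, y in [6, 11]  -> 2 point(s)
  x = 15: RHS = 15, y in [7, 10]  -> 2 point(s)
  x = 16: RHS = 16, y in [4, 13]  -> 2 point(s)
Affine points: 19. Add the point at infinity: total = 20.

#E(F_17) = 20


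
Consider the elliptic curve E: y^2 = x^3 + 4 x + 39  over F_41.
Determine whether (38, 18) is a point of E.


Check whether y^2 = x^3 + 4 x + 39 (mod 41) for (x, y) = (38, 18).
LHS: y^2 = 18^2 mod 41 = 37
RHS: x^3 + 4 x + 39 = 38^3 + 4*38 + 39 mod 41 = 0
LHS != RHS

No, not on the curve


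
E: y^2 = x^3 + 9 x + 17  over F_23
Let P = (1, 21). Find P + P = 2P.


Doubling: s = (3 x1^2 + a) / (2 y1)
s = (3*1^2 + 9) / (2*21) mod 23 = 20
x3 = s^2 - 2 x1 mod 23 = 20^2 - 2*1 = 7
y3 = s (x1 - x3) - y1 mod 23 = 20 * (1 - 7) - 21 = 20

2P = (7, 20)


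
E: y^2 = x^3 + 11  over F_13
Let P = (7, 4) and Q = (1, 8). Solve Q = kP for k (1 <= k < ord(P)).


Enumerate multiples of P until we hit Q = (1, 8):
  1P = (7, 4)
  2P = (9, 8)
  3P = (1, 8)
Match found at i = 3.

k = 3


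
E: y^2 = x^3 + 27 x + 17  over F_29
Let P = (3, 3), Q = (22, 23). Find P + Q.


P != Q, so use the chord formula.
s = (y2 - y1) / (x2 - x1) = (20) / (19) mod 29 = 27
x3 = s^2 - x1 - x2 mod 29 = 27^2 - 3 - 22 = 8
y3 = s (x1 - x3) - y1 mod 29 = 27 * (3 - 8) - 3 = 7

P + Q = (8, 7)


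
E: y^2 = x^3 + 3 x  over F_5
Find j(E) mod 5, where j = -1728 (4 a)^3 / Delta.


Delta = -16(4 a^3 + 27 b^2) mod 5 = 2
-1728 * (4 a)^3 = -1728 * (4*3)^3 mod 5 = 1
j = 1 * 2^(-1) mod 5 = 3

j = 3 (mod 5)


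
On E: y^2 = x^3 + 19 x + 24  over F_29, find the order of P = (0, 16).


Compute successive multiples of P until we hit O:
  1P = (0, 16)
  2P = (24, 6)
  3P = (9, 24)
  4P = (19, 9)
  5P = (16, 25)
  6P = (20, 9)
  7P = (25, 0)
  8P = (20, 20)
  ... (continuing to 14P)
  14P = O

ord(P) = 14


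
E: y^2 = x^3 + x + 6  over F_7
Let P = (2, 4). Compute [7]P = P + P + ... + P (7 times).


k = 7 = 111_2 (binary, LSB first: 111)
Double-and-add from P = (2, 4):
  bit 0 = 1: acc = O + (2, 4) = (2, 4)
  bit 1 = 1: acc = (2, 4) + (4, 5) = (3, 6)
  bit 2 = 1: acc = (3, 6) + (6, 2) = (6, 5)

7P = (6, 5)


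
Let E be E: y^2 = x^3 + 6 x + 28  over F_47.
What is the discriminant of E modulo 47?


4 a^3 + 27 b^2 = 4*6^3 + 27*28^2 = 864 + 21168 = 22032
Delta = -16 * (22032) = -352512
Delta mod 47 = 35

Delta = 35 (mod 47)


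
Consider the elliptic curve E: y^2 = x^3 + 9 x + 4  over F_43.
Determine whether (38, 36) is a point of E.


Check whether y^2 = x^3 + 9 x + 4 (mod 43) for (x, y) = (38, 36).
LHS: y^2 = 36^2 mod 43 = 6
RHS: x^3 + 9 x + 4 = 38^3 + 9*38 + 4 mod 43 = 6
LHS = RHS

Yes, on the curve


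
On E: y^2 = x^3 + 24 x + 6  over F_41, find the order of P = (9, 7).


Compute successive multiples of P until we hit O:
  1P = (9, 7)
  2P = (15, 25)
  3P = (26, 24)
  4P = (7, 36)
  5P = (20, 9)
  6P = (10, 4)
  7P = (31, 18)
  8P = (32, 2)
  ... (continuing to 47P)
  47P = O

ord(P) = 47


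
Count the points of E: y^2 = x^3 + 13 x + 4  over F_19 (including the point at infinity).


For each x in F_19, count y with y^2 = x^3 + 13 x + 4 mod 19:
  x = 0: RHS = 4, y in [2, 17]  -> 2 point(s)
  x = 2: RHS = 0, y in [0]  -> 1 point(s)
  x = 4: RHS = 6, y in [5, 14]  -> 2 point(s)
  x = 5: RHS = 4, y in [2, 17]  -> 2 point(s)
  x = 7: RHS = 1, y in [1, 18]  -> 2 point(s)
  x = 12: RHS = 7, y in [8, 11]  -> 2 point(s)
  x = 14: RHS = 4, y in [2, 17]  -> 2 point(s)
  x = 18: RHS = 9, y in [3, 16]  -> 2 point(s)
Affine points: 15. Add the point at infinity: total = 16.

#E(F_19) = 16


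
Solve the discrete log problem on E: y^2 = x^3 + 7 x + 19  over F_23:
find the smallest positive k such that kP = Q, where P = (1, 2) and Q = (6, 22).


Enumerate multiples of P until we hit Q = (6, 22):
  1P = (1, 2)
  2P = (10, 10)
  3P = (2, 15)
  4P = (5, 15)
  5P = (6, 22)
Match found at i = 5.

k = 5


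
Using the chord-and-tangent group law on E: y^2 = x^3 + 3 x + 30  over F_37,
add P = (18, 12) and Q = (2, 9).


P != Q, so use the chord formula.
s = (y2 - y1) / (x2 - x1) = (34) / (21) mod 37 = 21
x3 = s^2 - x1 - x2 mod 37 = 21^2 - 18 - 2 = 14
y3 = s (x1 - x3) - y1 mod 37 = 21 * (18 - 14) - 12 = 35

P + Q = (14, 35)


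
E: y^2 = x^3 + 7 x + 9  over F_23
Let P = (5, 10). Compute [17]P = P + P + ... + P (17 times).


k = 17 = 10001_2 (binary, LSB first: 10001)
Double-and-add from P = (5, 10):
  bit 0 = 1: acc = O + (5, 10) = (5, 10)
  bit 1 = 0: acc unchanged = (5, 10)
  bit 2 = 0: acc unchanged = (5, 10)
  bit 3 = 0: acc unchanged = (5, 10)
  bit 4 = 1: acc = (5, 10) + (4, 3) = (17, 21)

17P = (17, 21)


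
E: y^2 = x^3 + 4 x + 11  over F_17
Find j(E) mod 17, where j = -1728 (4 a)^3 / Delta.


Delta = -16(4 a^3 + 27 b^2) mod 17 = 4
-1728 * (4 a)^3 = -1728 * (4*4)^3 mod 17 = 11
j = 11 * 4^(-1) mod 17 = 7

j = 7 (mod 17)


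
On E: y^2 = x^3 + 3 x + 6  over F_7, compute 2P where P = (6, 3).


Doubling: s = (3 x1^2 + a) / (2 y1)
s = (3*6^2 + 3) / (2*3) mod 7 = 1
x3 = s^2 - 2 x1 mod 7 = 1^2 - 2*6 = 3
y3 = s (x1 - x3) - y1 mod 7 = 1 * (6 - 3) - 3 = 0

2P = (3, 0)


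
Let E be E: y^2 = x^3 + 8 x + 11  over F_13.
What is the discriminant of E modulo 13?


4 a^3 + 27 b^2 = 4*8^3 + 27*11^2 = 2048 + 3267 = 5315
Delta = -16 * (5315) = -85040
Delta mod 13 = 6

Delta = 6 (mod 13)


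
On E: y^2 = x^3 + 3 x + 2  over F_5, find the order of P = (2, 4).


Compute successive multiples of P until we hit O:
  1P = (2, 4)
  2P = (1, 1)
  3P = (1, 4)
  4P = (2, 1)
  5P = O

ord(P) = 5


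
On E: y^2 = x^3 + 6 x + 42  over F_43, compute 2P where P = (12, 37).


Doubling: s = (3 x1^2 + a) / (2 y1)
s = (3*12^2 + 6) / (2*37) mod 43 = 28
x3 = s^2 - 2 x1 mod 43 = 28^2 - 2*12 = 29
y3 = s (x1 - x3) - y1 mod 43 = 28 * (12 - 29) - 37 = 3

2P = (29, 3)


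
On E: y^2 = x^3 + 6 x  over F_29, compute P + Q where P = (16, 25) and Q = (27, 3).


P != Q, so use the chord formula.
s = (y2 - y1) / (x2 - x1) = (7) / (11) mod 29 = 27
x3 = s^2 - x1 - x2 mod 29 = 27^2 - 16 - 27 = 19
y3 = s (x1 - x3) - y1 mod 29 = 27 * (16 - 19) - 25 = 10

P + Q = (19, 10)


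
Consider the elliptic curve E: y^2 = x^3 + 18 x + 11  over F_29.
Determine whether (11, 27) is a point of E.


Check whether y^2 = x^3 + 18 x + 11 (mod 29) for (x, y) = (11, 27).
LHS: y^2 = 27^2 mod 29 = 4
RHS: x^3 + 18 x + 11 = 11^3 + 18*11 + 11 mod 29 = 3
LHS != RHS

No, not on the curve


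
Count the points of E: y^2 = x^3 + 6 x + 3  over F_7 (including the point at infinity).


For each x in F_7, count y with y^2 = x^3 + 6 x + 3 mod 7:
  x = 2: RHS = 2, y in [3, 4]  -> 2 point(s)
  x = 4: RHS = 0, y in [0]  -> 1 point(s)
  x = 5: RHS = 4, y in [2, 5]  -> 2 point(s)
Affine points: 5. Add the point at infinity: total = 6.

#E(F_7) = 6


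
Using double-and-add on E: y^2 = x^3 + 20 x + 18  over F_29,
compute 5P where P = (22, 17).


k = 5 = 101_2 (binary, LSB first: 101)
Double-and-add from P = (22, 17):
  bit 0 = 1: acc = O + (22, 17) = (22, 17)
  bit 1 = 0: acc unchanged = (22, 17)
  bit 2 = 1: acc = (22, 17) + (10, 0) = (27, 17)

5P = (27, 17)


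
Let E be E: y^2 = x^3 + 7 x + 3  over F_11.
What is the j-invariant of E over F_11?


Delta = -16(4 a^3 + 27 b^2) mod 11 = 10
-1728 * (4 a)^3 = -1728 * (4*7)^3 mod 11 = 4
j = 4 * 10^(-1) mod 11 = 7

j = 7 (mod 11)


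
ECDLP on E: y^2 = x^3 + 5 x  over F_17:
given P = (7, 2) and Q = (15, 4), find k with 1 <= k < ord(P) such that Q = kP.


Enumerate multiples of P until we hit Q = (15, 4):
  1P = (7, 2)
  2P = (2, 1)
  3P = (6, 5)
  4P = (13, 16)
  5P = (10, 8)
  6P = (4, 4)
  7P = (14, 14)
  8P = (9, 14)
  9P = (3, 5)
  10P = (15, 4)
Match found at i = 10.

k = 10


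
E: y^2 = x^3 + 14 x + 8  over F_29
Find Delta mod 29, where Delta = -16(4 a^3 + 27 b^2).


4 a^3 + 27 b^2 = 4*14^3 + 27*8^2 = 10976 + 1728 = 12704
Delta = -16 * (12704) = -203264
Delta mod 29 = 26

Delta = 26 (mod 29)


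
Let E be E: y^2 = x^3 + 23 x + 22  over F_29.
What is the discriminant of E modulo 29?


4 a^3 + 27 b^2 = 4*23^3 + 27*22^2 = 48668 + 13068 = 61736
Delta = -16 * (61736) = -987776
Delta mod 29 = 22

Delta = 22 (mod 29)


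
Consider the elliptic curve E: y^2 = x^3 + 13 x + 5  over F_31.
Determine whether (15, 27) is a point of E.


Check whether y^2 = x^3 + 13 x + 5 (mod 31) for (x, y) = (15, 27).
LHS: y^2 = 27^2 mod 31 = 16
RHS: x^3 + 13 x + 5 = 15^3 + 13*15 + 5 mod 31 = 10
LHS != RHS

No, not on the curve


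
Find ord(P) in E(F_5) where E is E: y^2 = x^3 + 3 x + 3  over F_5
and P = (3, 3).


Compute successive multiples of P until we hit O:
  1P = (3, 3)
  2P = (4, 2)
  3P = (4, 3)
  4P = (3, 2)
  5P = O

ord(P) = 5


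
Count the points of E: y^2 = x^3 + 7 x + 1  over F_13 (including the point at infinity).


For each x in F_13, count y with y^2 = x^3 + 7 x + 1 mod 13:
  x = 0: RHS = 1, y in [1, 12]  -> 2 point(s)
  x = 1: RHS = 9, y in [3, 10]  -> 2 point(s)
  x = 2: RHS = 10, y in [6, 7]  -> 2 point(s)
  x = 3: RHS = 10, y in [6, 7]  -> 2 point(s)
  x = 6: RHS = 12, y in [5, 8]  -> 2 point(s)
  x = 7: RHS = 3, y in [4, 9]  -> 2 point(s)
  x = 8: RHS = 10, y in [6, 7]  -> 2 point(s)
  x = 9: RHS = 0, y in [0]  -> 1 point(s)
Affine points: 15. Add the point at infinity: total = 16.

#E(F_13) = 16


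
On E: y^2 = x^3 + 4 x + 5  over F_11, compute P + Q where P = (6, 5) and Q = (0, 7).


P != Q, so use the chord formula.
s = (y2 - y1) / (x2 - x1) = (2) / (5) mod 11 = 7
x3 = s^2 - x1 - x2 mod 11 = 7^2 - 6 - 0 = 10
y3 = s (x1 - x3) - y1 mod 11 = 7 * (6 - 10) - 5 = 0

P + Q = (10, 0)


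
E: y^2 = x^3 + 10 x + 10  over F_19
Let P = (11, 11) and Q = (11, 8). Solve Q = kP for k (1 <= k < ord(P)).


Enumerate multiples of P until we hit Q = (11, 8):
  1P = (11, 11)
  2P = (13, 0)
  3P = (11, 8)
Match found at i = 3.

k = 3


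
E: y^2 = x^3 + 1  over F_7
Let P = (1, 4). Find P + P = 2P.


Doubling: s = (3 x1^2 + a) / (2 y1)
s = (3*1^2 + 0) / (2*4) mod 7 = 3
x3 = s^2 - 2 x1 mod 7 = 3^2 - 2*1 = 0
y3 = s (x1 - x3) - y1 mod 7 = 3 * (1 - 0) - 4 = 6

2P = (0, 6)


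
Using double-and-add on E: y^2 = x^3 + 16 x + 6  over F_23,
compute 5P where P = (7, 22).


k = 5 = 101_2 (binary, LSB first: 101)
Double-and-add from P = (7, 22):
  bit 0 = 1: acc = O + (7, 22) = (7, 22)
  bit 1 = 0: acc unchanged = (7, 22)
  bit 2 = 1: acc = (7, 22) + (5, 21) = (17, 19)

5P = (17, 19)


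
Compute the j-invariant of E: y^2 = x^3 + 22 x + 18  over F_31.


Delta = -16(4 a^3 + 27 b^2) mod 31 = 29
-1728 * (4 a)^3 = -1728 * (4*22)^3 mod 31 = 23
j = 23 * 29^(-1) mod 31 = 4

j = 4 (mod 31)


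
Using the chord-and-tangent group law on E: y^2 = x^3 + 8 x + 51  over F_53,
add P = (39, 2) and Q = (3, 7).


P != Q, so use the chord formula.
s = (y2 - y1) / (x2 - x1) = (5) / (17) mod 53 = 19
x3 = s^2 - x1 - x2 mod 53 = 19^2 - 39 - 3 = 1
y3 = s (x1 - x3) - y1 mod 53 = 19 * (39 - 1) - 2 = 31

P + Q = (1, 31)


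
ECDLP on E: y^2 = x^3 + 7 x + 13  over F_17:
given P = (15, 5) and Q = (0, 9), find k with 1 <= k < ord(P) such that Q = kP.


Enumerate multiples of P until we hit Q = (0, 9):
  1P = (15, 5)
  2P = (2, 1)
  3P = (1, 15)
  4P = (14, 4)
  5P = (6, 4)
  6P = (0, 8)
  7P = (0, 9)
Match found at i = 7.

k = 7


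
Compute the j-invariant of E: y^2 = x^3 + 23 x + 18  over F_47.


Delta = -16(4 a^3 + 27 b^2) mod 47 = 6
-1728 * (4 a)^3 = -1728 * (4*23)^3 mod 47 = 6
j = 6 * 6^(-1) mod 47 = 1

j = 1 (mod 47)


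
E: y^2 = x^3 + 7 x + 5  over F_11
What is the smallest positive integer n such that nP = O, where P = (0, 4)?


Compute successive multiples of P until we hit O:
  1P = (0, 4)
  2P = (3, 3)
  3P = (2, 4)
  4P = (9, 7)
  5P = (7, 1)
  6P = (8, 1)
  7P = (4, 3)
  8P = (5, 0)
  ... (continuing to 16P)
  16P = O

ord(P) = 16


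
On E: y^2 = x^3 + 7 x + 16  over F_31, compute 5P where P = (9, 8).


k = 5 = 101_2 (binary, LSB first: 101)
Double-and-add from P = (9, 8):
  bit 0 = 1: acc = O + (9, 8) = (9, 8)
  bit 1 = 0: acc unchanged = (9, 8)
  bit 2 = 1: acc = (9, 8) + (29, 26) = (9, 23)

5P = (9, 23)


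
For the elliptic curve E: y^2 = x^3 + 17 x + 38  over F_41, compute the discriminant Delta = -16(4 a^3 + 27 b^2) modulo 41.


4 a^3 + 27 b^2 = 4*17^3 + 27*38^2 = 19652 + 38988 = 58640
Delta = -16 * (58640) = -938240
Delta mod 41 = 4

Delta = 4 (mod 41)


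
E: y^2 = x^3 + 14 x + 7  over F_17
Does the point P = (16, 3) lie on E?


Check whether y^2 = x^3 + 14 x + 7 (mod 17) for (x, y) = (16, 3).
LHS: y^2 = 3^2 mod 17 = 9
RHS: x^3 + 14 x + 7 = 16^3 + 14*16 + 7 mod 17 = 9
LHS = RHS

Yes, on the curve


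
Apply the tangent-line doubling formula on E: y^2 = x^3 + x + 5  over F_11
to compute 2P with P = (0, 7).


Doubling: s = (3 x1^2 + a) / (2 y1)
s = (3*0^2 + 1) / (2*7) mod 11 = 4
x3 = s^2 - 2 x1 mod 11 = 4^2 - 2*0 = 5
y3 = s (x1 - x3) - y1 mod 11 = 4 * (0 - 5) - 7 = 6

2P = (5, 6)


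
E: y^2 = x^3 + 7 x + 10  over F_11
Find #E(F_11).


For each x in F_11, count y with y^2 = x^3 + 7 x + 10 mod 11:
  x = 3: RHS = 3, y in [5, 6]  -> 2 point(s)
  x = 4: RHS = 3, y in [5, 6]  -> 2 point(s)
  x = 5: RHS = 5, y in [4, 7]  -> 2 point(s)
  x = 6: RHS = 4, y in [2, 9]  -> 2 point(s)
Affine points: 8. Add the point at infinity: total = 9.

#E(F_11) = 9


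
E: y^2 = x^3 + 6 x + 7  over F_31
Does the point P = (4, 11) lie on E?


Check whether y^2 = x^3 + 6 x + 7 (mod 31) for (x, y) = (4, 11).
LHS: y^2 = 11^2 mod 31 = 28
RHS: x^3 + 6 x + 7 = 4^3 + 6*4 + 7 mod 31 = 2
LHS != RHS

No, not on the curve


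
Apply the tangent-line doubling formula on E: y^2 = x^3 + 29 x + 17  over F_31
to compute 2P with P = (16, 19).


Doubling: s = (3 x1^2 + a) / (2 y1)
s = (3*16^2 + 29) / (2*19) mod 31 = 12
x3 = s^2 - 2 x1 mod 31 = 12^2 - 2*16 = 19
y3 = s (x1 - x3) - y1 mod 31 = 12 * (16 - 19) - 19 = 7

2P = (19, 7)


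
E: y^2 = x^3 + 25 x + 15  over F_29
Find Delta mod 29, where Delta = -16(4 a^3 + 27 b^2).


4 a^3 + 27 b^2 = 4*25^3 + 27*15^2 = 62500 + 6075 = 68575
Delta = -16 * (68575) = -1097200
Delta mod 29 = 15

Delta = 15 (mod 29)


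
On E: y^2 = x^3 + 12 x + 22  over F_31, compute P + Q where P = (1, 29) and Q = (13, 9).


P != Q, so use the chord formula.
s = (y2 - y1) / (x2 - x1) = (11) / (12) mod 31 = 19
x3 = s^2 - x1 - x2 mod 31 = 19^2 - 1 - 13 = 6
y3 = s (x1 - x3) - y1 mod 31 = 19 * (1 - 6) - 29 = 0

P + Q = (6, 0)


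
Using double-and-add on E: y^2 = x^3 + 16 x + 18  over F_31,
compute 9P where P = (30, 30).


k = 9 = 1001_2 (binary, LSB first: 1001)
Double-and-add from P = (30, 30):
  bit 0 = 1: acc = O + (30, 30) = (30, 30)
  bit 1 = 0: acc unchanged = (30, 30)
  bit 2 = 0: acc unchanged = (30, 30)
  bit 3 = 1: acc = (30, 30) + (28, 25) = (18, 0)

9P = (18, 0)


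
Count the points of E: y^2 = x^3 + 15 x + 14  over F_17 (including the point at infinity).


For each x in F_17, count y with y^2 = x^3 + 15 x + 14 mod 17:
  x = 1: RHS = 13, y in [8, 9]  -> 2 point(s)
  x = 2: RHS = 1, y in [1, 16]  -> 2 point(s)
  x = 3: RHS = 1, y in [1, 16]  -> 2 point(s)
  x = 4: RHS = 2, y in [6, 11]  -> 2 point(s)
  x = 8: RHS = 0, y in [0]  -> 1 point(s)
  x = 10: RHS = 8, y in [5, 12]  -> 2 point(s)
  x = 12: RHS = 1, y in [1, 16]  -> 2 point(s)
  x = 13: RHS = 9, y in [3, 14]  -> 2 point(s)
  x = 16: RHS = 15, y in [7, 10]  -> 2 point(s)
Affine points: 17. Add the point at infinity: total = 18.

#E(F_17) = 18


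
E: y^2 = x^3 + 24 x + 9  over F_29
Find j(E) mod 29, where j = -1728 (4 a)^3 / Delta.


Delta = -16(4 a^3 + 27 b^2) mod 29 = 7
-1728 * (4 a)^3 = -1728 * (4*24)^3 mod 29 = 19
j = 19 * 7^(-1) mod 29 = 11

j = 11 (mod 29)


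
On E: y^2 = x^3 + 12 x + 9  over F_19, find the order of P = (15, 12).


Compute successive multiples of P until we hit O:
  1P = (15, 12)
  2P = (0, 16)
  3P = (5, 17)
  4P = (4, 11)
  5P = (11, 16)
  6P = (13, 5)
  7P = (8, 3)
  8P = (12, 0)
  ... (continuing to 16P)
  16P = O

ord(P) = 16


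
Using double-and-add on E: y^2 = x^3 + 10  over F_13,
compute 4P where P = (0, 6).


k = 4 = 100_2 (binary, LSB first: 001)
Double-and-add from P = (0, 6):
  bit 0 = 0: acc unchanged = O
  bit 1 = 0: acc unchanged = O
  bit 2 = 1: acc = O + (0, 6) = (0, 6)

4P = (0, 6)


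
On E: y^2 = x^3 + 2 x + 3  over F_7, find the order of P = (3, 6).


Compute successive multiples of P until we hit O:
  1P = (3, 6)
  2P = (3, 1)
  3P = O

ord(P) = 3


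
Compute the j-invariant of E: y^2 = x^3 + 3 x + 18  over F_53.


Delta = -16(4 a^3 + 27 b^2) mod 53 = 26
-1728 * (4 a)^3 = -1728 * (4*3)^3 mod 53 = 36
j = 36 * 26^(-1) mod 53 = 34

j = 34 (mod 53)


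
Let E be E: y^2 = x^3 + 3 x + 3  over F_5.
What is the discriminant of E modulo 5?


4 a^3 + 27 b^2 = 4*3^3 + 27*3^2 = 108 + 243 = 351
Delta = -16 * (351) = -5616
Delta mod 5 = 4

Delta = 4 (mod 5)


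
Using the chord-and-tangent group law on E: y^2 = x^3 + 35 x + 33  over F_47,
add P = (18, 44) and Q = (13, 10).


P != Q, so use the chord formula.
s = (y2 - y1) / (x2 - x1) = (13) / (42) mod 47 = 35
x3 = s^2 - x1 - x2 mod 47 = 35^2 - 18 - 13 = 19
y3 = s (x1 - x3) - y1 mod 47 = 35 * (18 - 19) - 44 = 15

P + Q = (19, 15)


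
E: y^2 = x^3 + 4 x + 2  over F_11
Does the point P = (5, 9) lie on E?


Check whether y^2 = x^3 + 4 x + 2 (mod 11) for (x, y) = (5, 9).
LHS: y^2 = 9^2 mod 11 = 4
RHS: x^3 + 4 x + 2 = 5^3 + 4*5 + 2 mod 11 = 4
LHS = RHS

Yes, on the curve


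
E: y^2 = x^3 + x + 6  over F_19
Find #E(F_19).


For each x in F_19, count y with y^2 = x^3 + 1 x + 6 mod 19:
  x = 0: RHS = 6, y in [5, 14]  -> 2 point(s)
  x = 2: RHS = 16, y in [4, 15]  -> 2 point(s)
  x = 3: RHS = 17, y in [6, 13]  -> 2 point(s)
  x = 4: RHS = 17, y in [6, 13]  -> 2 point(s)
  x = 6: RHS = 0, y in [0]  -> 1 point(s)
  x = 10: RHS = 9, y in [3, 16]  -> 2 point(s)
  x = 12: RHS = 17, y in [6, 13]  -> 2 point(s)
  x = 14: RHS = 9, y in [3, 16]  -> 2 point(s)
  x = 18: RHS = 4, y in [2, 17]  -> 2 point(s)
Affine points: 17. Add the point at infinity: total = 18.

#E(F_19) = 18


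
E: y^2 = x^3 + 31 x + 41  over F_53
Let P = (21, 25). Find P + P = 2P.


Doubling: s = (3 x1^2 + a) / (2 y1)
s = (3*21^2 + 31) / (2*25) mod 53 = 8
x3 = s^2 - 2 x1 mod 53 = 8^2 - 2*21 = 22
y3 = s (x1 - x3) - y1 mod 53 = 8 * (21 - 22) - 25 = 20

2P = (22, 20)


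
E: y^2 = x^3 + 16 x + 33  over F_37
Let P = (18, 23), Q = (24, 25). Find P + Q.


P != Q, so use the chord formula.
s = (y2 - y1) / (x2 - x1) = (2) / (6) mod 37 = 25
x3 = s^2 - x1 - x2 mod 37 = 25^2 - 18 - 24 = 28
y3 = s (x1 - x3) - y1 mod 37 = 25 * (18 - 28) - 23 = 23

P + Q = (28, 23)


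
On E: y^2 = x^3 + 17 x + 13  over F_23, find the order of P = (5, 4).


Compute successive multiples of P until we hit O:
  1P = (5, 4)
  2P = (13, 19)
  3P = (6, 20)
  4P = (15, 20)
  5P = (12, 17)
  6P = (1, 10)
  7P = (2, 3)
  8P = (11, 17)
  ... (continuing to 23P)
  23P = O

ord(P) = 23


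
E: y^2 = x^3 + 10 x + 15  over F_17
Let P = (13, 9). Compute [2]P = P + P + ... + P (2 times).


k = 2 = 10_2 (binary, LSB first: 01)
Double-and-add from P = (13, 9):
  bit 0 = 0: acc unchanged = O
  bit 1 = 1: acc = O + (6, 6) = (6, 6)

2P = (6, 6)


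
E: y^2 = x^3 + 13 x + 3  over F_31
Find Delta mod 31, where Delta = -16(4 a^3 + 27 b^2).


4 a^3 + 27 b^2 = 4*13^3 + 27*3^2 = 8788 + 243 = 9031
Delta = -16 * (9031) = -144496
Delta mod 31 = 26

Delta = 26 (mod 31)


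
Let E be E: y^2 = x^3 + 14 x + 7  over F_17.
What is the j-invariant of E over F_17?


Delta = -16(4 a^3 + 27 b^2) mod 17 = 8
-1728 * (4 a)^3 = -1728 * (4*14)^3 mod 17 = 2
j = 2 * 8^(-1) mod 17 = 13

j = 13 (mod 17)


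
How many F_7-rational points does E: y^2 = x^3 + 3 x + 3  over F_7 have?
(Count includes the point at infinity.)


For each x in F_7, count y with y^2 = x^3 + 3 x + 3 mod 7:
  x = 1: RHS = 0, y in [0]  -> 1 point(s)
  x = 3: RHS = 4, y in [2, 5]  -> 2 point(s)
  x = 4: RHS = 2, y in [3, 4]  -> 2 point(s)
Affine points: 5. Add the point at infinity: total = 6.

#E(F_7) = 6


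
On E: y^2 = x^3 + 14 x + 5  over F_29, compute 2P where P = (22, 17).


Doubling: s = (3 x1^2 + a) / (2 y1)
s = (3*22^2 + 14) / (2*17) mod 29 = 9
x3 = s^2 - 2 x1 mod 29 = 9^2 - 2*22 = 8
y3 = s (x1 - x3) - y1 mod 29 = 9 * (22 - 8) - 17 = 22

2P = (8, 22)


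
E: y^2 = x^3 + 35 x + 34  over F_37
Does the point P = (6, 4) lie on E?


Check whether y^2 = x^3 + 35 x + 34 (mod 37) for (x, y) = (6, 4).
LHS: y^2 = 4^2 mod 37 = 16
RHS: x^3 + 35 x + 34 = 6^3 + 35*6 + 34 mod 37 = 16
LHS = RHS

Yes, on the curve


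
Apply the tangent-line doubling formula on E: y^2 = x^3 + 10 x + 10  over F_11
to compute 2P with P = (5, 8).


Doubling: s = (3 x1^2 + a) / (2 y1)
s = (3*5^2 + 10) / (2*8) mod 11 = 6
x3 = s^2 - 2 x1 mod 11 = 6^2 - 2*5 = 4
y3 = s (x1 - x3) - y1 mod 11 = 6 * (5 - 4) - 8 = 9

2P = (4, 9)


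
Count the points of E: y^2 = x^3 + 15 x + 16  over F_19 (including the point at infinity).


For each x in F_19, count y with y^2 = x^3 + 15 x + 16 mod 19:
  x = 0: RHS = 16, y in [4, 15]  -> 2 point(s)
  x = 2: RHS = 16, y in [4, 15]  -> 2 point(s)
  x = 4: RHS = 7, y in [8, 11]  -> 2 point(s)
  x = 5: RHS = 7, y in [8, 11]  -> 2 point(s)
  x = 9: RHS = 6, y in [5, 14]  -> 2 point(s)
  x = 10: RHS = 7, y in [8, 11]  -> 2 point(s)
  x = 11: RHS = 11, y in [7, 12]  -> 2 point(s)
  x = 12: RHS = 5, y in [9, 10]  -> 2 point(s)
  x = 14: RHS = 6, y in [5, 14]  -> 2 point(s)
  x = 15: RHS = 6, y in [5, 14]  -> 2 point(s)
  x = 16: RHS = 1, y in [1, 18]  -> 2 point(s)
  x = 17: RHS = 16, y in [4, 15]  -> 2 point(s)
  x = 18: RHS = 0, y in [0]  -> 1 point(s)
Affine points: 25. Add the point at infinity: total = 26.

#E(F_19) = 26


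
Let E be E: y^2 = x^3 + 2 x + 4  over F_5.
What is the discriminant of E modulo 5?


4 a^3 + 27 b^2 = 4*2^3 + 27*4^2 = 32 + 432 = 464
Delta = -16 * (464) = -7424
Delta mod 5 = 1

Delta = 1 (mod 5)


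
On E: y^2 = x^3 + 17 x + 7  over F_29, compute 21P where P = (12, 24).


k = 21 = 10101_2 (binary, LSB first: 10101)
Double-and-add from P = (12, 24):
  bit 0 = 1: acc = O + (12, 24) = (12, 24)
  bit 1 = 0: acc unchanged = (12, 24)
  bit 2 = 1: acc = (12, 24) + (1, 5) = (7, 11)
  bit 3 = 0: acc unchanged = (7, 11)
  bit 4 = 1: acc = (7, 11) + (25, 7) = (6, 21)

21P = (6, 21)


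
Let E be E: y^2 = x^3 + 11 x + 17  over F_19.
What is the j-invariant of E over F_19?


Delta = -16(4 a^3 + 27 b^2) mod 19 = 13
-1728 * (4 a)^3 = -1728 * (4*11)^3 mod 19 = 7
j = 7 * 13^(-1) mod 19 = 2

j = 2 (mod 19)


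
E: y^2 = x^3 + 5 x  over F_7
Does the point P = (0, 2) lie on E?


Check whether y^2 = x^3 + 5 x + 0 (mod 7) for (x, y) = (0, 2).
LHS: y^2 = 2^2 mod 7 = 4
RHS: x^3 + 5 x + 0 = 0^3 + 5*0 + 0 mod 7 = 0
LHS != RHS

No, not on the curve


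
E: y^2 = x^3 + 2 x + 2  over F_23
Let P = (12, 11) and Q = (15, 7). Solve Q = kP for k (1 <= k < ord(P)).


Enumerate multiples of P until we hit Q = (15, 7):
  1P = (12, 11)
  2P = (8, 1)
  3P = (15, 16)
  4P = (9, 17)
  5P = (6, 0)
  6P = (9, 6)
  7P = (15, 7)
Match found at i = 7.

k = 7


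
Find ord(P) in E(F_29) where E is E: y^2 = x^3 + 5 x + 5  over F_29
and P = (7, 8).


Compute successive multiples of P until we hit O:
  1P = (7, 8)
  2P = (11, 12)
  3P = (12, 16)
  4P = (23, 7)
  5P = (22, 2)
  6P = (28, 12)
  7P = (16, 11)
  8P = (19, 17)
  ... (continuing to 36P)
  36P = O

ord(P) = 36


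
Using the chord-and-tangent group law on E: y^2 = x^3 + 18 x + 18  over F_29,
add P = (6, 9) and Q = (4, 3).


P != Q, so use the chord formula.
s = (y2 - y1) / (x2 - x1) = (23) / (27) mod 29 = 3
x3 = s^2 - x1 - x2 mod 29 = 3^2 - 6 - 4 = 28
y3 = s (x1 - x3) - y1 mod 29 = 3 * (6 - 28) - 9 = 12

P + Q = (28, 12)


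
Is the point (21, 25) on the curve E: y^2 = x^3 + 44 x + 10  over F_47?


Check whether y^2 = x^3 + 44 x + 10 (mod 47) for (x, y) = (21, 25).
LHS: y^2 = 25^2 mod 47 = 14
RHS: x^3 + 44 x + 10 = 21^3 + 44*21 + 10 mod 47 = 43
LHS != RHS

No, not on the curve


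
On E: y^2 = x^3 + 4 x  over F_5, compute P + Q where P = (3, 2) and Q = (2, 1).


P != Q, so use the chord formula.
s = (y2 - y1) / (x2 - x1) = (4) / (4) mod 5 = 1
x3 = s^2 - x1 - x2 mod 5 = 1^2 - 3 - 2 = 1
y3 = s (x1 - x3) - y1 mod 5 = 1 * (3 - 1) - 2 = 0

P + Q = (1, 0)


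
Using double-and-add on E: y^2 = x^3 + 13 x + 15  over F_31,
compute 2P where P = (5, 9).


k = 2 = 10_2 (binary, LSB first: 01)
Double-and-add from P = (5, 9):
  bit 0 = 0: acc unchanged = O
  bit 1 = 1: acc = O + (25, 0) = (25, 0)

2P = (25, 0)


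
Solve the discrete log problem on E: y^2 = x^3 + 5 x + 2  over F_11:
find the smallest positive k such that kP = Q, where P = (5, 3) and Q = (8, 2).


Enumerate multiples of P until we hit Q = (8, 2):
  1P = (5, 3)
  2P = (4, 3)
  3P = (2, 8)
  4P = (8, 2)
Match found at i = 4.

k = 4


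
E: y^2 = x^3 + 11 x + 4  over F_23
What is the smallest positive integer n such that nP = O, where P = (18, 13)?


Compute successive multiples of P until we hit O:
  1P = (18, 13)
  2P = (14, 2)
  3P = (0, 2)
  4P = (8, 11)
  5P = (9, 21)
  6P = (9, 2)
  7P = (8, 12)
  8P = (0, 21)
  ... (continuing to 11P)
  11P = O

ord(P) = 11


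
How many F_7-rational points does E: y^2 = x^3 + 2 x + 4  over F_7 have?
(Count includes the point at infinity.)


For each x in F_7, count y with y^2 = x^3 + 2 x + 4 mod 7:
  x = 0: RHS = 4, y in [2, 5]  -> 2 point(s)
  x = 1: RHS = 0, y in [0]  -> 1 point(s)
  x = 2: RHS = 2, y in [3, 4]  -> 2 point(s)
  x = 3: RHS = 2, y in [3, 4]  -> 2 point(s)
  x = 6: RHS = 1, y in [1, 6]  -> 2 point(s)
Affine points: 9. Add the point at infinity: total = 10.

#E(F_7) = 10


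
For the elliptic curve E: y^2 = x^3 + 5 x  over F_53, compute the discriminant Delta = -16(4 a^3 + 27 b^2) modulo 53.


4 a^3 + 27 b^2 = 4*5^3 + 27*0^2 = 500 + 0 = 500
Delta = -16 * (500) = -8000
Delta mod 53 = 3

Delta = 3 (mod 53)
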